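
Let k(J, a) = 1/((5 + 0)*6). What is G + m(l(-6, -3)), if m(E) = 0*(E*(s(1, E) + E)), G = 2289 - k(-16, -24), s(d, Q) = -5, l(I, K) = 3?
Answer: 68669/30 ≈ 2289.0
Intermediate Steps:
k(J, a) = 1/30 (k(J, a) = 1/(5*6) = 1/30)
G = 68669/30 (G = 2289 - 1*1/30 = 2289 - 1/30 = 68669/30 ≈ 2289.0)
m(E) = 0 (m(E) = 0*(E*(-5 + E)) = 0)
G + m(l(-6, -3)) = 68669/30 + 0 = 68669/30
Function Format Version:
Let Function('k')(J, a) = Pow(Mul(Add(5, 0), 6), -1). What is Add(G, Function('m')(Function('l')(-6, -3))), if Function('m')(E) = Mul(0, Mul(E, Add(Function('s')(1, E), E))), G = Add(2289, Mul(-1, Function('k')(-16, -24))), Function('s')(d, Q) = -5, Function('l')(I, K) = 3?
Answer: Rational(68669, 30) ≈ 2289.0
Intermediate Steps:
Function('k')(J, a) = Rational(1, 30) (Function('k')(J, a) = Pow(Mul(5, 6), -1) = Pow(30, -1) = Rational(1, 30))
G = Rational(68669, 30) (G = Add(2289, Mul(-1, Rational(1, 30))) = Add(2289, Rational(-1, 30)) = Rational(68669, 30) ≈ 2289.0)
Function('m')(E) = 0 (Function('m')(E) = Mul(0, Mul(E, Add(-5, E))) = 0)
Add(G, Function('m')(Function('l')(-6, -3))) = Add(Rational(68669, 30), 0) = Rational(68669, 30)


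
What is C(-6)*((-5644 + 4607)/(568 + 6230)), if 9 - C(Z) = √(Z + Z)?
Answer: -3111/2266 + 1037*I*√3/3399 ≈ -1.3729 + 0.52843*I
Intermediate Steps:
C(Z) = 9 - √2*√Z (C(Z) = 9 - √(Z + Z) = 9 - √(2*Z) = 9 - √2*√Z)
C(-6)*((-5644 + 4607)/(568 + 6230)) = (9 - √2*√(-6))*((-5644 + 4607)/(568 + 6230)) = (9 - √2*I*√6)*(-1037/6798) = (9 - 2*I*√3)*(-1037*1/6798) = (9 - 2*I*√3)*(-1037/6798) = -3111/2266 + 1037*I*√3/3399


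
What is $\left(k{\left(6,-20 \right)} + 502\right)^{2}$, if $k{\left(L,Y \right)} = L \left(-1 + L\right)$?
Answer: $283024$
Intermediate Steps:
$\left(k{\left(6,-20 \right)} + 502\right)^{2} = \left(6 \left(-1 + 6\right) + 502\right)^{2} = \left(6 \cdot 5 + 502\right)^{2} = \left(30 + 502\right)^{2} = 532^{2} = 283024$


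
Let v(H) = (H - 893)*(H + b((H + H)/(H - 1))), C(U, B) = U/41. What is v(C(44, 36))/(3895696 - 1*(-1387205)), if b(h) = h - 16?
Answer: -171884/70667559 ≈ -0.0024323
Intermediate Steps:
C(U, B) = U/41 (C(U, B) = U*(1/41) = U/41)
b(h) = -16 + h
v(H) = (-893 + H)*(-16 + H + 2*H/(-1 + H)) (v(H) = (H - 893)*(H + (-16 + (H + H)/(H - 1))) = (-893 + H)*(H + (-16 + (2*H)/(-1 + H))) = (-893 + H)*(H + (-16 + 2*H/(-1 + H))) = (-893 + H)*(-16 + H + 2*H/(-1 + H)))
v(C(44, 36))/(3895696 - 1*(-1387205)) = ((-14288 + ((1/41)*44)³ - 908*((1/41)*44)² + 13411*((1/41)*44))/(-1 + (1/41)*44))/(3895696 - 1*(-1387205)) = ((-14288 + (44/41)³ - 908*(44/41)² + 13411*(44/41))/(-1 + 44/41))/(3895696 + 1387205) = ((-14288 + 85184/68921 - 908*1936/1681 + 590084/41)/(3/41))/5282901 = (41*(-14288 + 85184/68921 - 1757888/1681 + 590084/41)/3)*(1/5282901) = ((41/3)*(-64800268/68921))*(1/5282901) = -64800268/5043*1/5282901 = -171884/70667559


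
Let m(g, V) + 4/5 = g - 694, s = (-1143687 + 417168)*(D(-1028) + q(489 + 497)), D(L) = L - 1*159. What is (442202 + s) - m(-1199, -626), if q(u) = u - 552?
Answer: 2737564514/5 ≈ 5.4751e+8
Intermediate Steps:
D(L) = -159 + L (D(L) = L - 159 = -159 + L)
q(u) = -552 + u
s = 547068807 (s = (-1143687 + 417168)*((-159 - 1028) + (-552 + (489 + 497))) = -726519*(-1187 + (-552 + 986)) = -726519*(-1187 + 434) = -726519*(-753) = 547068807)
m(g, V) = -3474/5 + g (m(g, V) = -⅘ + (g - 694) = -⅘ + (-694 + g) = -3474/5 + g)
(442202 + s) - m(-1199, -626) = (442202 + 547068807) - (-3474/5 - 1199) = 547511009 - 1*(-9469/5) = 547511009 + 9469/5 = 2737564514/5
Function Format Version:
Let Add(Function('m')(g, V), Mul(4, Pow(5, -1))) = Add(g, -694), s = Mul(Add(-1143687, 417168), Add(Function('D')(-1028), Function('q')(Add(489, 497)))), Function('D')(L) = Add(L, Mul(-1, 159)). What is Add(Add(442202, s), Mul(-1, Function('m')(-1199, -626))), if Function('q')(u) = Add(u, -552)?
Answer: Rational(2737564514, 5) ≈ 5.4751e+8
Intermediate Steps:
Function('D')(L) = Add(-159, L) (Function('D')(L) = Add(L, -159) = Add(-159, L))
Function('q')(u) = Add(-552, u)
s = 547068807 (s = Mul(Add(-1143687, 417168), Add(Add(-159, -1028), Add(-552, Add(489, 497)))) = Mul(-726519, Add(-1187, Add(-552, 986))) = Mul(-726519, Add(-1187, 434)) = Mul(-726519, -753) = 547068807)
Function('m')(g, V) = Add(Rational(-3474, 5), g) (Function('m')(g, V) = Add(Rational(-4, 5), Add(g, -694)) = Add(Rational(-4, 5), Add(-694, g)) = Add(Rational(-3474, 5), g))
Add(Add(442202, s), Mul(-1, Function('m')(-1199, -626))) = Add(Add(442202, 547068807), Mul(-1, Add(Rational(-3474, 5), -1199))) = Add(547511009, Mul(-1, Rational(-9469, 5))) = Add(547511009, Rational(9469, 5)) = Rational(2737564514, 5)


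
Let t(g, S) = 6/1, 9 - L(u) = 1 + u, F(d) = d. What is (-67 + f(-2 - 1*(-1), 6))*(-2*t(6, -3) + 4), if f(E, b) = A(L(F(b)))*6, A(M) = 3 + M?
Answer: 296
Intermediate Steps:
L(u) = 8 - u (L(u) = 9 - (1 + u) = 9 + (-1 - u) = 8 - u)
t(g, S) = 6 (t(g, S) = 6*1 = 6)
f(E, b) = 66 - 6*b (f(E, b) = (3 + (8 - b))*6 = (11 - b)*6 = 66 - 6*b)
(-67 + f(-2 - 1*(-1), 6))*(-2*t(6, -3) + 4) = (-67 + (66 - 6*6))*(-2*6 + 4) = (-67 + (66 - 36))*(-12 + 4) = (-67 + 30)*(-8) = -37*(-8) = 296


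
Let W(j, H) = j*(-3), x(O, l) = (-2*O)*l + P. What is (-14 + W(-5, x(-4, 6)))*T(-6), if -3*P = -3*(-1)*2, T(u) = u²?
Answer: 36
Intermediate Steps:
P = -2 (P = -(-3*(-1))*2/3 = -2 ≈ -2.0000)
x(O, l) = -2 - 2*O*l (x(O, l) = (-2*O)*l - 2 = -2*O*l - 2 = -2 - 2*O*l)
W(j, H) = -3*j
(-14 + W(-5, x(-4, 6)))*T(-6) = (-14 - 3*(-5))*(-6)² = (-14 + 15)*36 = 1*36 = 36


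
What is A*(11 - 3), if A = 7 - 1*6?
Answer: 8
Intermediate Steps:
A = 1 (A = 7 - 6 = 1)
A*(11 - 3) = 1*(11 - 3) = 1*8 = 8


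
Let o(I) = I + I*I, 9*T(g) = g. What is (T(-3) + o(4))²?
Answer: 3481/9 ≈ 386.78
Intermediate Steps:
T(g) = g/9
o(I) = I + I²
(T(-3) + o(4))² = ((⅑)*(-3) + 4*(1 + 4))² = (-⅓ + 4*5)² = (-⅓ + 20)² = (59/3)² = 3481/9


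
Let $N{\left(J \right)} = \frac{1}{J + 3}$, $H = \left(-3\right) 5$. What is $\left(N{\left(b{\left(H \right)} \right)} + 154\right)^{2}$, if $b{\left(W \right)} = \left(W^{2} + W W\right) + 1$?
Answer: $\frac{4888386889}{206116} \approx 23717.0$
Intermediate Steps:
$H = -15$
$b{\left(W \right)} = 1 + 2 W^{2}$ ($b{\left(W \right)} = \left(W^{2} + W^{2}\right) + 1 = 2 W^{2} + 1 = 1 + 2 W^{2}$)
$N{\left(J \right)} = \frac{1}{3 + J}$
$\left(N{\left(b{\left(H \right)} \right)} + 154\right)^{2} = \left(\frac{1}{3 + \left(1 + 2 \left(-15\right)^{2}\right)} + 154\right)^{2} = \left(\frac{1}{3 + \left(1 + 2 \cdot 225\right)} + 154\right)^{2} = \left(\frac{1}{3 + \left(1 + 450\right)} + 154\right)^{2} = \left(\frac{1}{3 + 451} + 154\right)^{2} = \left(\frac{1}{454} + 154\right)^{2} = \left(\frac{69917}{454}\right)^{2} = \frac{4888386889}{206116}$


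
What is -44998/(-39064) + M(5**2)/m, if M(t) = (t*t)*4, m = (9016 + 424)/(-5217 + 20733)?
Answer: 4736616691/1152388 ≈ 4110.3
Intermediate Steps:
m = 2360/3879 (m = 9440/15516 = 9440*(1/15516) = 2360/3879 ≈ 0.60840)
M(t) = 4*t**2 (M(t) = t**2*4 = 4*t**2)
-44998/(-39064) + M(5**2)/m = -44998/(-39064) + (4*(5**2)**2)/(2360/3879) = -44998*(-1/39064) + (4*25**2)*(3879/2360) = 22499/19532 + (4*625)*(3879/2360) = 22499/19532 + 2500*(3879/2360) = 22499/19532 + 484875/118 = 4736616691/1152388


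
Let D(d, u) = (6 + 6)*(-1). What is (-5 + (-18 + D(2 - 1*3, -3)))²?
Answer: 1225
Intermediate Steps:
D(d, u) = -12 (D(d, u) = 12*(-1) = -12)
(-5 + (-18 + D(2 - 1*3, -3)))² = (-5 + (-18 - 12))² = (-5 - 30)² = (-35)² = 1225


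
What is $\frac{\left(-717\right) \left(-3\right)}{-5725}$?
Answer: $- \frac{2151}{5725} \approx -0.37572$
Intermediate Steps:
$\frac{\left(-717\right) \left(-3\right)}{-5725} = 2151 \left(- \frac{1}{5725}\right) = - \frac{2151}{5725}$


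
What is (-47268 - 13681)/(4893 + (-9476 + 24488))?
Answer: -60949/19905 ≈ -3.0620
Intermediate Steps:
(-47268 - 13681)/(4893 + (-9476 + 24488)) = -60949/(4893 + 15012) = -60949/19905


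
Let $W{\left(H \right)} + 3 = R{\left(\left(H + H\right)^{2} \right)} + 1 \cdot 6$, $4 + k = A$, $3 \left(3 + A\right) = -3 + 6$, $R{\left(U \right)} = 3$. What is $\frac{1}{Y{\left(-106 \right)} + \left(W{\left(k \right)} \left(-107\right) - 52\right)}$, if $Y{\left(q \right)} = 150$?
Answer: $- \frac{1}{544} \approx -0.0018382$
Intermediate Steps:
$A = -2$ ($A = -3 + \frac{-3 + 6}{3} = -3 + \frac{1}{3} \cdot 3 = -3 + 1 = -2$)
$k = -6$ ($k = -4 - 2 = -6$)
$W{\left(H \right)} = 6$ ($W{\left(H \right)} = -3 + \left(3 + 1 \cdot 6\right) = -3 + \left(3 + 6\right) = -3 + 9 = 6$)
$\frac{1}{Y{\left(-106 \right)} + \left(W{\left(k \right)} \left(-107\right) - 52\right)} = \frac{1}{150 + \left(6 \left(-107\right) - 52\right)} = \frac{1}{150 - 694} = \frac{1}{-544} = - \frac{1}{544}$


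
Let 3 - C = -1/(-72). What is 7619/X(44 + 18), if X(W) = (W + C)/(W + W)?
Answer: 68022432/4679 ≈ 14538.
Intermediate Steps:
C = 215/72 (C = 3 - (-1)/(-72) = 3 - (-1)*(-1)/72 = 3 - 1*1/72 = 3 - 1/72 = 215/72 ≈ 2.9861)
X(W) = (215/72 + W)/(2*W) (X(W) = (W + 215/72)/(W + W) = (215/72 + W)/((2*W)) = (215/72 + W)*(1/(2*W)) = (215/72 + W)/(2*W))
7619/X(44 + 18) = 7619/(((215 + 72*(44 + 18))/(144*(44 + 18)))) = 7619/(((1/144)*(215 + 72*62)/62)) = 7619/(((1/144)*(1/62)*(215 + 4464))) = 7619/(((1/144)*(1/62)*4679)) = 7619/(4679/8928) = 7619*(8928/4679) = 68022432/4679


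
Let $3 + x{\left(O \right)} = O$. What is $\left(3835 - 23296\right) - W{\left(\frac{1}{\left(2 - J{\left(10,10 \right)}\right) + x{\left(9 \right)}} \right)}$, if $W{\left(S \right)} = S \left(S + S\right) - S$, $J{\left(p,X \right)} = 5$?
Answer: $- \frac{175148}{9} \approx -19461.0$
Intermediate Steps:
$x{\left(O \right)} = -3 + O$
$W{\left(S \right)} = - S + 2 S^{2}$ ($W{\left(S \right)} = S 2 S - S = 2 S^{2} - S = - S + 2 S^{2}$)
$\left(3835 - 23296\right) - W{\left(\frac{1}{\left(2 - J{\left(10,10 \right)}\right) + x{\left(9 \right)}} \right)} = \left(3835 - 23296\right) - \frac{-1 + \frac{2}{\left(2 - 5\right) + \left(-3 + 9\right)}}{\left(2 - 5\right) + \left(-3 + 9\right)} = \left(3835 - 23296\right) - \frac{-1 + \frac{2}{\left(2 - 5\right) + 6}}{\left(2 - 5\right) + 6} = -19461 - \frac{-1 + \frac{2}{-3 + 6}}{-3 + 6} = -19461 - \frac{-1 + \frac{2}{3}}{3} = -19461 - \frac{1}{3} \left(- \frac{1}{3}\right) = -19461 - - \frac{1}{9} = -19461 + \frac{1}{9} = - \frac{175148}{9}$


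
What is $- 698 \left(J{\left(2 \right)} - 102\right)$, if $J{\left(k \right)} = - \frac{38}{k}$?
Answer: $84458$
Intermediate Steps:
$- 698 \left(J{\left(2 \right)} - 102\right) = - 698 \left(- \frac{38}{2} - 102\right) = - 698 \left(\left(-38\right) \frac{1}{2} - 102\right) = - 698 \left(-19 - 102\right) = \left(-698\right) \left(-121\right) = 84458$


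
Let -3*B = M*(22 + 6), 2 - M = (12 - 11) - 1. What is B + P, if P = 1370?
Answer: 4054/3 ≈ 1351.3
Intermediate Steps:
M = 2 (M = 2 - ((12 - 11) - 1) = 2 - (1 - 1) = 2 - 1*0 = 2 + 0 = 2)
B = -56/3 (B = -2*(22 + 6)/3 = -2*28/3 = -⅓*56 = -56/3 ≈ -18.667)
B + P = -56/3 + 1370 = 4054/3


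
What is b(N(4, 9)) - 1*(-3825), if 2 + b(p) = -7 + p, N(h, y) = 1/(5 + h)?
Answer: 34345/9 ≈ 3816.1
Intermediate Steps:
b(p) = -9 + p (b(p) = -2 + (-7 + p) = -9 + p)
b(N(4, 9)) - 1*(-3825) = (-9 + 1/(5 + 4)) - 1*(-3825) = (-9 + 1/9) + 3825 = (-9 + ⅑) + 3825 = -80/9 + 3825 = 34345/9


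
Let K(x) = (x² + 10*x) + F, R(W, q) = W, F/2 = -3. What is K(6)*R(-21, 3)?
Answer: -1890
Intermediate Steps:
F = -6 (F = 2*(-3) = -6)
K(x) = -6 + x² + 10*x (K(x) = (x² + 10*x) - 6 = -6 + x² + 10*x)
K(6)*R(-21, 3) = (-6 + 6² + 10*6)*(-21) = (-6 + 36 + 60)*(-21) = 90*(-21) = -1890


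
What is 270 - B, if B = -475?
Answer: 745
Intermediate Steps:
270 - B = 270 - 1*(-475) = 270 + 475 = 745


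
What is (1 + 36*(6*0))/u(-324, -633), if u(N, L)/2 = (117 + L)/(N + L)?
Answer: 319/344 ≈ 0.92733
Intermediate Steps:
u(N, L) = 2*(117 + L)/(L + N) (u(N, L) = 2*((117 + L)/(N + L)) = 2*((117 + L)/(L + N)) = 2*(117 + L)/(L + N))
(1 + 36*(6*0))/u(-324, -633) = (1 + 36*(6*0))/((2*(117 - 633)/(-633 - 324))) = (1 + 36*0)/((2*(-516)/(-957))) = (1 + 0)/((2*(-1/957)*(-516))) = 1/(344/319) = 1*(319/344) = 319/344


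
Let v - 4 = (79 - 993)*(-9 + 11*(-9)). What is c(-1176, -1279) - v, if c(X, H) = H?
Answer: -99995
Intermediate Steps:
v = 98716 (v = 4 + (79 - 993)*(-9 + 11*(-9)) = 4 - 914*(-9 - 99) = 4 - 914*(-108) = 4 + 98712 = 98716)
c(-1176, -1279) - v = -1279 - 1*98716 = -1279 - 98716 = -99995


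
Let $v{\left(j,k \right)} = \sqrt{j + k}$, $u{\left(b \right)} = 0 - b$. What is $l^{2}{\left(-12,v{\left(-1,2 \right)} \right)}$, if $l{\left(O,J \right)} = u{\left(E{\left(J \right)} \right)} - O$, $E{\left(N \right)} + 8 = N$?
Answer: $361$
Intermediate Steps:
$E{\left(N \right)} = -8 + N$
$u{\left(b \right)} = - b$
$l{\left(O,J \right)} = 8 - J - O$ ($l{\left(O,J \right)} = - (-8 + J) - O = \left(8 - J\right) - O = 8 - J - O$)
$l^{2}{\left(-12,v{\left(-1,2 \right)} \right)} = \left(8 - \sqrt{-1 + 2} - -12\right)^{2} = \left(8 - \sqrt{1} + 12\right)^{2} = \left(8 - 1 + 12\right)^{2} = 19^{2} = 361$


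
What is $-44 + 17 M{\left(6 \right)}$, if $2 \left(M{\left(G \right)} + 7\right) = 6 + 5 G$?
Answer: $143$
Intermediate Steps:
$M{\left(G \right)} = -4 + \frac{5 G}{2}$ ($M{\left(G \right)} = -7 + \frac{6 + 5 G}{2} = -7 + \left(3 + \frac{5 G}{2}\right) = -4 + \frac{5 G}{2}$)
$-44 + 17 M{\left(6 \right)} = -44 + 17 \left(-4 + \frac{5}{2} \cdot 6\right) = -44 + 17 \left(-4 + 15\right) = -44 + 17 \cdot 11 = -44 + 187 = 143$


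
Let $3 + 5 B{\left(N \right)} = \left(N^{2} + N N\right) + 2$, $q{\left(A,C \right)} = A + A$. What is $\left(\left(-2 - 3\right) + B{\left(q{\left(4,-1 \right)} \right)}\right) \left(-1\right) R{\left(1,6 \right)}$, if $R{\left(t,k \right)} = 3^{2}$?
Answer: $- \frac{918}{5} \approx -183.6$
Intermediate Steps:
$q{\left(A,C \right)} = 2 A$
$B{\left(N \right)} = - \frac{1}{5} + \frac{2 N^{2}}{5}$ ($B{\left(N \right)} = - \frac{3}{5} + \frac{\left(N^{2} + N N\right) + 2}{5} = - \frac{3}{5} + \frac{\left(N^{2} + N^{2}\right) + 2}{5} = - \frac{3}{5} + \frac{2 N^{2} + 2}{5} = - \frac{3}{5} + \frac{2 + 2 N^{2}}{5} = - \frac{3}{5} + \left(\frac{2}{5} + \frac{2 N^{2}}{5}\right) = - \frac{1}{5} + \frac{2 N^{2}}{5}$)
$R{\left(t,k \right)} = 9$
$\left(\left(-2 - 3\right) + B{\left(q{\left(4,-1 \right)} \right)}\right) \left(-1\right) R{\left(1,6 \right)} = \left(\left(-2 - 3\right) - \left(\frac{1}{5} - \frac{2 \left(2 \cdot 4\right)^{2}}{5}\right)\right) \left(-1\right) 9 = \left(-5 - \left(\frac{1}{5} - \frac{2 \cdot 8^{2}}{5}\right)\right) \left(-1\right) 9 = \left(-5 + \left(- \frac{1}{5} + \frac{2}{5} \cdot 64\right)\right) \left(-1\right) 9 = \left(-5 + \left(- \frac{1}{5} + \frac{128}{5}\right)\right) \left(-1\right) 9 = \left(-5 + \frac{127}{5}\right) \left(-1\right) 9 = \frac{102}{5} \left(-1\right) 9 = \left(- \frac{102}{5}\right) 9 = - \frac{918}{5}$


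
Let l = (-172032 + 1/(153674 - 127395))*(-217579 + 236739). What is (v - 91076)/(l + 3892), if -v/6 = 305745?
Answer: 25300711667/43309489981726 ≈ 0.00058418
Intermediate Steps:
v = -1834470 (v = -6*305745 = -1834470)
l = -86619082241320/26279 (l = (-172032 + 1/26279)*19160 = -4520828927/26279*19160 = -86619082241320/26279 ≈ -3.2961e+9)
(v - 91076)/(l + 3892) = (-1834470 - 91076)/(-86619082241320/26279 + 3892) = -1925546/(-86618979963452/26279) = -1925546*(-26279/86618979963452) = 25300711667/43309489981726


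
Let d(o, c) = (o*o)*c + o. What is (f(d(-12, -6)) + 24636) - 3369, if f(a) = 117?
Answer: 21384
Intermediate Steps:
d(o, c) = o + c*o**2 (d(o, c) = o**2*c + o = c*o**2 + o = o + c*o**2)
(f(d(-12, -6)) + 24636) - 3369 = (117 + 24636) - 3369 = 24753 - 3369 = 21384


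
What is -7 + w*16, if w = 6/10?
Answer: 13/5 ≈ 2.6000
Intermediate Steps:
w = ⅗ (w = 6*(⅒) = ⅗ ≈ 0.60000)
-7 + w*16 = -7 + (⅗)*16 = -7 + 48/5 = 13/5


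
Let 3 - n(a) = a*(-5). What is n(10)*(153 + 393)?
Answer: 28938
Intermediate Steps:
n(a) = 3 + 5*a (n(a) = 3 - a*(-5) = 3 - (-5)*a = 3 + 5*a)
n(10)*(153 + 393) = (3 + 5*10)*(153 + 393) = (3 + 50)*546 = 53*546 = 28938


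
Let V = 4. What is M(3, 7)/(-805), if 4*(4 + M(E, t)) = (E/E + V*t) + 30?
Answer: -43/3220 ≈ -0.013354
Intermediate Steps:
M(E, t) = 15/4 + t (M(E, t) = -4 + ((E/E + 4*t) + 30)/4 = -4 + ((1 + 4*t) + 30)/4 = -4 + (31 + 4*t)/4 = -4 + (31/4 + t) = 15/4 + t)
M(3, 7)/(-805) = (15/4 + 7)/(-805) = (43/4)*(-1/805) = -43/3220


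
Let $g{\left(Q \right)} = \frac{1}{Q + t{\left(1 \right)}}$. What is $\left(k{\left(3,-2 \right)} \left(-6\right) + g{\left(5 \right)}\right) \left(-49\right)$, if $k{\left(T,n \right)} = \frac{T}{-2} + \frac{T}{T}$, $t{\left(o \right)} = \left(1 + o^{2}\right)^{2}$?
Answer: $- \frac{1372}{9} \approx -152.44$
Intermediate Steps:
$k{\left(T,n \right)} = 1 - \frac{T}{2}$ ($k{\left(T,n \right)} = T \left(- \frac{1}{2}\right) + 1 = - \frac{T}{2} + 1 = 1 - \frac{T}{2}$)
$g{\left(Q \right)} = \frac{1}{4 + Q}$ ($g{\left(Q \right)} = \frac{1}{Q + \left(1 + 1^{2}\right)^{2}} = \frac{1}{Q + \left(1 + 1\right)^{2}} = \frac{1}{Q + 2^{2}} = \frac{1}{Q + 4} = \frac{1}{4 + Q}$)
$\left(k{\left(3,-2 \right)} \left(-6\right) + g{\left(5 \right)}\right) \left(-49\right) = \left(\left(1 - \frac{3}{2}\right) \left(-6\right) + \frac{1}{4 + 5}\right) \left(-49\right) = \left(\left(1 - \frac{3}{2}\right) \left(-6\right) + \frac{1}{9}\right) \left(-49\right) = \left(\left(- \frac{1}{2}\right) \left(-6\right) + \frac{1}{9}\right) \left(-49\right) = \left(3 + \frac{1}{9}\right) \left(-49\right) = \frac{28}{9} \left(-49\right) = - \frac{1372}{9}$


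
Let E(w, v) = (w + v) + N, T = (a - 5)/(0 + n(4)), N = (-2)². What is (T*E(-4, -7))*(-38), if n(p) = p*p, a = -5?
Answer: -665/4 ≈ -166.25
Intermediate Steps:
n(p) = p²
N = 4
T = -5/8 (T = (-5 - 5)/(0 + 4²) = -10/(0 + 16) = -10/16 = -10*1/16 = -5/8 ≈ -0.62500)
E(w, v) = 4 + v + w (E(w, v) = (w + v) + 4 = (v + w) + 4 = 4 + v + w)
(T*E(-4, -7))*(-38) = -5*(4 - 7 - 4)/8*(-38) = -5/8*(-7)*(-38) = (35/8)*(-38) = -665/4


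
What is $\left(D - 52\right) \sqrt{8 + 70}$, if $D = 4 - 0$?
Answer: $- 48 \sqrt{78} \approx -423.92$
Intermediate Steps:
$D = 4$ ($D = 4 + 0 = 4$)
$\left(D - 52\right) \sqrt{8 + 70} = \left(4 - 52\right) \sqrt{8 + 70} = - 48 \sqrt{78}$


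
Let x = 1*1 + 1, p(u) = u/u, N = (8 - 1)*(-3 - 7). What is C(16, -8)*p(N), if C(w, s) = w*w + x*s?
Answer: 240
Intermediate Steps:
N = -70 (N = 7*(-10) = -70)
p(u) = 1
x = 2 (x = 1 + 1 = 2)
C(w, s) = w**2 + 2*s (C(w, s) = w*w + 2*s = w**2 + 2*s)
C(16, -8)*p(N) = (16**2 + 2*(-8))*1 = (256 - 16)*1 = 240*1 = 240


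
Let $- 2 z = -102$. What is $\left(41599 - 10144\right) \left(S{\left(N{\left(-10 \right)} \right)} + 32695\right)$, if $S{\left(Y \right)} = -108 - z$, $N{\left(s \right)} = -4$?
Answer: $1023419880$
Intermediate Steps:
$z = 51$ ($z = \left(- \frac{1}{2}\right) \left(-102\right) = 51$)
$S{\left(Y \right)} = -159$ ($S{\left(Y \right)} = -108 - 51 = -159$)
$\left(41599 - 10144\right) \left(S{\left(N{\left(-10 \right)} \right)} + 32695\right) = \left(41599 - 10144\right) \left(-159 + 32695\right) = 31455 \cdot 32536 = 1023419880$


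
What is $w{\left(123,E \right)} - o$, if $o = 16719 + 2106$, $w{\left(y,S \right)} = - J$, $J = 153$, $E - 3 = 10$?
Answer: $-18978$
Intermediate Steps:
$E = 13$ ($E = 3 + 10 = 13$)
$w{\left(y,S \right)} = -153$ ($w{\left(y,S \right)} = \left(-1\right) 153 = -153$)
$o = 18825$
$w{\left(123,E \right)} - o = -153 - 18825 = -18978$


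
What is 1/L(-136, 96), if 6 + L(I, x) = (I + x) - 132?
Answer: -1/178 ≈ -0.0056180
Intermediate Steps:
L(I, x) = -138 + I + x (L(I, x) = -6 + ((I + x) - 132) = -6 + (-132 + I + x) = -138 + I + x)
1/L(-136, 96) = 1/(-138 - 136 + 96) = 1/(-178) = -1/178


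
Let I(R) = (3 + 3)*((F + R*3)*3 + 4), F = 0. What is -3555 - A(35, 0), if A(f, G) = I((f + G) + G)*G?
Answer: -3555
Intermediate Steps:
I(R) = 24 + 54*R (I(R) = (3 + 3)*((0 + R*3)*3 + 4) = 6*((0 + 3*R)*3 + 4) = 6*((3*R)*3 + 4) = 6*(9*R + 4) = 6*(4 + 9*R) = 24 + 54*R)
A(f, G) = G*(24 + 54*f + 108*G) (A(f, G) = (24 + 54*((f + G) + G))*G = (24 + 54*((G + f) + G))*G = (24 + 54*(f + 2*G))*G = (24 + (54*f + 108*G))*G = (24 + 54*f + 108*G)*G = G*(24 + 54*f + 108*G))
-3555 - A(35, 0) = -3555 - 6*0*(4 + 9*35 + 18*0) = -3555 - 6*0*(4 + 315 + 0) = -3555 - 6*0*319 = -3555 - 1*0 = -3555 + 0 = -3555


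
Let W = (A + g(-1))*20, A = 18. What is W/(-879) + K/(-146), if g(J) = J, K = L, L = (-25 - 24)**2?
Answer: -2160119/128334 ≈ -16.832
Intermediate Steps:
L = 2401 (L = (-49)**2 = 2401)
K = 2401
W = 340 (W = (18 - 1)*20 = 17*20 = 340)
W/(-879) + K/(-146) = 340/(-879) + 2401/(-146) = 340*(-1/879) + 2401*(-1/146) = -340/879 - 2401/146 = -2160119/128334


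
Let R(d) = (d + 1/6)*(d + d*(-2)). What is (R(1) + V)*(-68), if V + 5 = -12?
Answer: 3706/3 ≈ 1235.3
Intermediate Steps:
R(d) = -d*(1/6 + d) (R(d) = (d + 1/6)*(d - 2*d) = (1/6 + d)*(-d) = -d*(1/6 + d))
V = -17 (V = -5 - 12 = -17)
(R(1) + V)*(-68) = (-1*1*(1/6 + 1) - 17)*(-68) = (-1*1*7/6 - 17)*(-68) = (-7/6 - 17)*(-68) = -109/6*(-68) = 3706/3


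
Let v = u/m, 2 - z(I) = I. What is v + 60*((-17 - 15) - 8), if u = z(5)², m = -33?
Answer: -26403/11 ≈ -2400.3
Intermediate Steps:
z(I) = 2 - I
u = 9 (u = (2 - 1*5)² = (2 - 5)² = (-3)² = 9)
v = -3/11 (v = 9/(-33) = 9*(-1/33) = -3/11 ≈ -0.27273)
v + 60*((-17 - 15) - 8) = -3/11 + 60*((-17 - 15) - 8) = -3/11 + 60*(-32 - 8) = -3/11 + 60*(-40) = -3/11 - 2400 = -26403/11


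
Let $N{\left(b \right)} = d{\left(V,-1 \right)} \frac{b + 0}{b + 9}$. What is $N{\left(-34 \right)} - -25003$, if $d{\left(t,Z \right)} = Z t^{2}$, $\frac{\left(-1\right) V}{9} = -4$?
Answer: $\frac{581011}{25} \approx 23240.0$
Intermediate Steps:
$V = 36$ ($V = \left(-9\right) \left(-4\right) = 36$)
$N{\left(b \right)} = - \frac{1296 b}{9 + b}$ ($N{\left(b \right)} = - 36^{2} \frac{b + 0}{b + 9} = \left(-1\right) 1296 \frac{b}{9 + b} = - 1296 \frac{b}{9 + b} = - \frac{1296 b}{9 + b}$)
$N{\left(-34 \right)} - -25003 = \left(-1296\right) \left(-34\right) \frac{1}{9 - 34} - -25003 = \left(-1296\right) \left(-34\right) \frac{1}{-25} + 25003 = \left(-1296\right) \left(-34\right) \left(- \frac{1}{25}\right) + 25003 = - \frac{44064}{25} + 25003 = \frac{581011}{25}$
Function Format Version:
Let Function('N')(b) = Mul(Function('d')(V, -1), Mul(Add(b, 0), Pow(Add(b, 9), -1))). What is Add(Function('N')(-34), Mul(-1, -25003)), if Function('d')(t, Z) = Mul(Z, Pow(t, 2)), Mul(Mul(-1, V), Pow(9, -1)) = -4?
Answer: Rational(581011, 25) ≈ 23240.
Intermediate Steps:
V = 36 (V = Mul(-9, -4) = 36)
Function('N')(b) = Mul(-1296, b, Pow(Add(9, b), -1)) (Function('N')(b) = Mul(Mul(-1, Pow(36, 2)), Mul(Add(b, 0), Pow(Add(b, 9), -1))) = Mul(Mul(-1, 1296), Mul(b, Pow(Add(9, b), -1))) = Mul(-1296, Mul(b, Pow(Add(9, b), -1))) = Mul(-1296, b, Pow(Add(9, b), -1)))
Add(Function('N')(-34), Mul(-1, -25003)) = Add(Mul(-1296, -34, Pow(Add(9, -34), -1)), Mul(-1, -25003)) = Add(Mul(-1296, -34, Pow(-25, -1)), 25003) = Add(Mul(-1296, -34, Rational(-1, 25)), 25003) = Add(Rational(-44064, 25), 25003) = Rational(581011, 25)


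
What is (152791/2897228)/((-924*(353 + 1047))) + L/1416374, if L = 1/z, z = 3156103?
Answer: -341502988484773051/8376870448479044922748800 ≈ -4.0767e-8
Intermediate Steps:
L = 1/3156103 ≈ 3.1685e-7
(152791/2897228)/((-924*(353 + 1047))) + L/1416374 = (152791/2897228)/((-924*(353 + 1047))) + (1/3156103)/1416374 = (152791*(1/2897228))/((-924*1400)) + (1/3156103)*(1/1416374) = (152791/2897228)/(-1293600) + 1/4470222230522 = (152791/2897228)*(-1/1293600) + 1/4470222230522 = -152791/3747854140800 + 1/4470222230522 = -341502988484773051/8376870448479044922748800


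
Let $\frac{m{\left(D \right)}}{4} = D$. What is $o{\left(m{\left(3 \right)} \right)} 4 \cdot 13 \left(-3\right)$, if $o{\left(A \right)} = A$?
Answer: $-1872$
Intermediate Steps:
$m{\left(D \right)} = 4 D$
$o{\left(m{\left(3 \right)} \right)} 4 \cdot 13 \left(-3\right) = 4 \cdot 3 \cdot 4 \cdot 13 \left(-3\right) = 12 \cdot 52 \left(-3\right) = 624 \left(-3\right) = -1872$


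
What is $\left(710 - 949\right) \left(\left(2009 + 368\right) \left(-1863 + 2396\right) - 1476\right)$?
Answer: $-302446135$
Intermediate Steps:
$\left(710 - 949\right) \left(\left(2009 + 368\right) \left(-1863 + 2396\right) - 1476\right) = - 239 \left(2377 \cdot 533 - 1476\right) = - 239 \left(1266941 - 1476\right) = \left(-239\right) 1265465 = -302446135$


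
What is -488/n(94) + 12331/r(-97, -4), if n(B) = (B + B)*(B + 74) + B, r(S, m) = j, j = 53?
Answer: 195297777/839467 ≈ 232.65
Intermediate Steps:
r(S, m) = 53
n(B) = B + 2*B*(74 + B) (n(B) = (2*B)*(74 + B) + B = 2*B*(74 + B) + B = B + 2*B*(74 + B))
-488/n(94) + 12331/r(-97, -4) = -488*1/(94*(149 + 2*94)) + 12331/53 = -488*1/(94*(149 + 188)) + 12331*(1/53) = -488/(94*337) + 12331/53 = -488/31678 + 12331/53 = -488*1/31678 + 12331/53 = -244/15839 + 12331/53 = 195297777/839467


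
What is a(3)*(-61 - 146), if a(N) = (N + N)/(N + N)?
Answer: -207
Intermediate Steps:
a(N) = 1 (a(N) = (2*N)/((2*N)) = (2*N)*(1/(2*N)) = 1)
a(3)*(-61 - 146) = 1*(-61 - 146) = 1*(-207) = -207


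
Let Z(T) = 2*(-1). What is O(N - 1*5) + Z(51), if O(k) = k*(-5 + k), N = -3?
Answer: 102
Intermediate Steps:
Z(T) = -2
O(N - 1*5) + Z(51) = (-3 - 1*5)*(-5 + (-3 - 1*5)) - 2 = (-3 - 5)*(-5 + (-3 - 5)) - 2 = -8*(-5 - 8) - 2 = -8*(-13) - 2 = 104 - 2 = 102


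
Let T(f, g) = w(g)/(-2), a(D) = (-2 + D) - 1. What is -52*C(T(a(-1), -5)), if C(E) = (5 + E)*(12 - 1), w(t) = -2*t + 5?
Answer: 1430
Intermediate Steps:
w(t) = 5 - 2*t
a(D) = -3 + D
T(f, g) = -5/2 + g (T(f, g) = (5 - 2*g)/(-2) = -(5 - 2*g)/2 = -5/2 + g)
C(E) = 55 + 11*E (C(E) = (5 + E)*11 = 55 + 11*E)
-52*C(T(a(-1), -5)) = -52*(55 + 11*(-5/2 - 5)) = -52*(55 + 11*(-15/2)) = -52*(55 - 165/2) = -52*(-55/2) = 1430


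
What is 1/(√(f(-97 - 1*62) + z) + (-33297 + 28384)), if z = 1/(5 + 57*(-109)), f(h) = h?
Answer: -30499904/149847015425 - 8*I*√95746081/149847015425 ≈ -0.00020354 - 5.224e-7*I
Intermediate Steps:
z = -1/6208 (z = 1/(5 - 6213) = 1/(-6208) = -1/6208 ≈ -0.00016108)
1/(√(f(-97 - 1*62) + z) + (-33297 + 28384)) = 1/(√((-97 - 1*62) - 1/6208) + (-33297 + 28384)) = 1/(√((-97 - 62) - 1/6208) - 4913) = 1/(√(-159 - 1/6208) - 4913) = 1/(√(-987073/6208) - 4913) = 1/(I*√95746081/776 - 4913) = 1/(-4913 + I*√95746081/776)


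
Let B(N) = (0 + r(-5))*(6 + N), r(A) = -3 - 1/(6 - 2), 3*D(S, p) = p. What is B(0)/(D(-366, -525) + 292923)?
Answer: -39/585496 ≈ -6.6610e-5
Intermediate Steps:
D(S, p) = p/3
r(A) = -13/4 (r(A) = -3 - 1/4 = -3 - 1*¼ = -3 - ¼ = -13/4)
B(N) = -39/2 - 13*N/4 (B(N) = (0 - 13/4)*(6 + N) = -13*(6 + N)/4 = -39/2 - 13*N/4)
B(0)/(D(-366, -525) + 292923) = (-39/2 - 13/4*0)/((⅓)*(-525) + 292923) = (-39/2 + 0)/(-175 + 292923) = -39/2/292748 = (1/292748)*(-39/2) = -39/585496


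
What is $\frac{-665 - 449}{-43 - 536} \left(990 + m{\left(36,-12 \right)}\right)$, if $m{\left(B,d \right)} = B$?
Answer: $\frac{380988}{193} \approx 1974.0$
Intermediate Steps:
$\frac{-665 - 449}{-43 - 536} \left(990 + m{\left(36,-12 \right)}\right) = \frac{-665 - 449}{-43 - 536} \left(990 + 36\right) = - \frac{1114}{-579} \cdot 1026 = \left(-1114\right) \left(- \frac{1}{579}\right) 1026 = \frac{1114}{579} \cdot 1026 = \frac{380988}{193}$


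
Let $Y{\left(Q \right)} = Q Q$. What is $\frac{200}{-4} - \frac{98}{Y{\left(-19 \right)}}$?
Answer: $- \frac{18148}{361} \approx -50.271$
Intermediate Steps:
$Y{\left(Q \right)} = Q^{2}$
$\frac{200}{-4} - \frac{98}{Y{\left(-19 \right)}} = \frac{200}{-4} - \frac{98}{\left(-19\right)^{2}} = 200 \left(- \frac{1}{4}\right) - \frac{98}{361} = -50 - \frac{98}{361} = - \frac{18148}{361}$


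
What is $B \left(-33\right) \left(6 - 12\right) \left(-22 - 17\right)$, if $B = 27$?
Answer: $-208494$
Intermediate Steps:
$B \left(-33\right) \left(6 - 12\right) \left(-22 - 17\right) = 27 \left(-33\right) \left(6 - 12\right) \left(-22 - 17\right) = - 891 \left(\left(-6\right) \left(-39\right)\right) = \left(-891\right) 234 = -208494$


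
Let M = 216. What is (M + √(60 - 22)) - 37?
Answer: 179 + √38 ≈ 185.16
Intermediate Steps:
(M + √(60 - 22)) - 37 = (216 + √(60 - 22)) - 37 = (216 + √38) - 37 = 179 + √38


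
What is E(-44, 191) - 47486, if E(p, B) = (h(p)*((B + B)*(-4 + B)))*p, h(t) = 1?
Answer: -3190582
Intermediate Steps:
E(p, B) = 2*B*p*(-4 + B) (E(p, B) = (1*((B + B)*(-4 + B)))*p = (1*((2*B)*(-4 + B)))*p = (1*(2*B*(-4 + B)))*p = (2*B*(-4 + B))*p = 2*B*p*(-4 + B))
E(-44, 191) - 47486 = 2*191*(-44)*(-4 + 191) - 47486 = 2*191*(-44)*187 - 47486 = -3143096 - 47486 = -3190582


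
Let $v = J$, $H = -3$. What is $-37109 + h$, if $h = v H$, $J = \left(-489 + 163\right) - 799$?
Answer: $-33734$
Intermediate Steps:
$J = -1125$ ($J = -326 - 799 = -1125$)
$v = -1125$
$h = 3375$ ($h = \left(-1125\right) \left(-3\right) = 3375$)
$-37109 + h = -37109 + 3375 = -33734$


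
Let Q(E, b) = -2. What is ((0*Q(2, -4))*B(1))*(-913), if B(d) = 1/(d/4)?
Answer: 0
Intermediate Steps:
B(d) = 4/d (B(d) = 1/(d*(¼)) = 1/(d/4) = 4/d)
((0*Q(2, -4))*B(1))*(-913) = ((0*(-2))*(4/1))*(-913) = (0*(4*1))*(-913) = (0*4)*(-913) = 0*(-913) = 0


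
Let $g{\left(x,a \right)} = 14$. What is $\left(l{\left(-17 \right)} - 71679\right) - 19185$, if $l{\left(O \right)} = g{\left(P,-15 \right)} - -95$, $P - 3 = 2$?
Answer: $-90755$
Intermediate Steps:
$P = 5$ ($P = 3 + 2 = 5$)
$l{\left(O \right)} = 109$ ($l{\left(O \right)} = 14 - -95 = 14 + 95 = 109$)
$\left(l{\left(-17 \right)} - 71679\right) - 19185 = \left(109 - 71679\right) - 19185 = -71570 - 19185 = -90755$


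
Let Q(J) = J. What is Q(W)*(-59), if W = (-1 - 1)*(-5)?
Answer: -590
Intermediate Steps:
W = 10 (W = -2*(-5) = 10)
Q(W)*(-59) = 10*(-59) = -590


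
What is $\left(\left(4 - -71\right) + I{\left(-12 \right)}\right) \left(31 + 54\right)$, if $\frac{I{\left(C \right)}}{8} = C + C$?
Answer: $-9945$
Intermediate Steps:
$I{\left(C \right)} = 16 C$ ($I{\left(C \right)} = 8 \left(C + C\right) = 8 \cdot 2 C = 16 C$)
$\left(\left(4 - -71\right) + I{\left(-12 \right)}\right) \left(31 + 54\right) = \left(\left(4 - -71\right) + 16 \left(-12\right)\right) \left(31 + 54\right) = \left(\left(4 + 71\right) - 192\right) 85 = \left(75 - 192\right) 85 = \left(-117\right) 85 = -9945$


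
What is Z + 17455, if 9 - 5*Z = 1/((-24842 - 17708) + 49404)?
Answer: 119648907/6854 ≈ 17457.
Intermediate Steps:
Z = 12337/6854 (Z = 9/5 - 1/(5*((-24842 - 17708) + 49404)) = 9/5 - 1/(5*(-42550 + 49404)) = 9/5 - ⅕/6854 = 9/5 - ⅕*1/6854 = 9/5 - 1/34270 = 12337/6854 ≈ 1.8000)
Z + 17455 = 12337/6854 + 17455 = 119648907/6854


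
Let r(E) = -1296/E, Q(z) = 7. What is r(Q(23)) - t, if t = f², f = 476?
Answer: -1587328/7 ≈ -2.2676e+5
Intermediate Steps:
t = 226576 (t = 476² = 226576)
r(Q(23)) - t = -1296/7 - 1*226576 = -1296*⅐ - 226576 = -1296/7 - 226576 = -1587328/7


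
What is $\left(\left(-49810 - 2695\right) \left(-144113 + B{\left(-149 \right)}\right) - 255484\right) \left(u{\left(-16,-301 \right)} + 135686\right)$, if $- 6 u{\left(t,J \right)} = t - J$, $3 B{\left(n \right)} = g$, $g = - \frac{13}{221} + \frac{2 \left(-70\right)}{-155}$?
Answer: $\frac{1622568938560978786}{1581} \approx 1.0263 \cdot 10^{15}$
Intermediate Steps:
$g = \frac{445}{527}$ ($g = \left(-13\right) \frac{1}{221} - - \frac{28}{31} = - \frac{1}{17} + \frac{28}{31} = \frac{445}{527} \approx 0.8444$)
$B{\left(n \right)} = \frac{445}{1581}$ ($B{\left(n \right)} = \frac{1}{3} \cdot \frac{445}{527} = \frac{445}{1581}$)
$u{\left(t,J \right)} = - \frac{t}{6} + \frac{J}{6}$ ($u{\left(t,J \right)} = - \frac{t - J}{6} = - \frac{t}{6} + \frac{J}{6}$)
$\left(\left(-49810 - 2695\right) \left(-144113 + B{\left(-149 \right)}\right) - 255484\right) \left(u{\left(-16,-301 \right)} + 135686\right) = \left(\left(-49810 - 2695\right) \left(-144113 + \frac{445}{1581}\right) - 255484\right) \left(\left(\left(- \frac{1}{6}\right) \left(-16\right) + \frac{1}{6} \left(-301\right)\right) + 135686\right) = \left(\left(-52505\right) \left(- \frac{227842208}{1581}\right) - 255484\right) \left(\left(\frac{8}{3} - \frac{301}{6}\right) + 135686\right) = \left(\frac{11962855131040}{1581} - 255484\right) \left(- \frac{95}{2} + 135686\right) = \frac{11962451210836}{1581} \cdot \frac{271277}{2} = \frac{1622568938560978786}{1581}$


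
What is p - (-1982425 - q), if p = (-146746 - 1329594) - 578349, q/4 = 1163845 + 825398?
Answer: 7884708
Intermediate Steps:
q = 7956972 (q = 4*(1163845 + 825398) = 4*1989243 = 7956972)
p = -2054689 (p = -1476340 - 578349 = -2054689)
p - (-1982425 - q) = -2054689 - (-1982425 - 1*7956972) = -2054689 - (-1982425 - 7956972) = -2054689 - 1*(-9939397) = -2054689 + 9939397 = 7884708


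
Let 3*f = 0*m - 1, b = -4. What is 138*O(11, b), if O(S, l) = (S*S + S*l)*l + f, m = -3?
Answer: -42550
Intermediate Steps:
f = -⅓ (f = (0*(-3) - 1)/3 = (0 - 1)/3 = (⅓)*(-1) = -⅓ ≈ -0.33333)
O(S, l) = -⅓ + l*(S² + S*l) (O(S, l) = (S*S + S*l)*l - ⅓ = (S² + S*l)*l - ⅓ = l*(S² + S*l) - ⅓ = -⅓ + l*(S² + S*l))
138*O(11, b) = 138*(-⅓ + 11*(-4)² - 4*11²) = 138*(-⅓ + 11*16 - 4*121) = 138*(-⅓ + 176 - 484) = 138*(-925/3) = -42550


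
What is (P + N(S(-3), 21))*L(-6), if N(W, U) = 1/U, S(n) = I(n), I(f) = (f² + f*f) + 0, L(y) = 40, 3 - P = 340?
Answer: -283040/21 ≈ -13478.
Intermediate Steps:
P = -337 (P = 3 - 1*340 = 3 - 340 = -337)
I(f) = 2*f² (I(f) = (f² + f²) + 0 = 2*f² + 0 = 2*f²)
S(n) = 2*n²
(P + N(S(-3), 21))*L(-6) = (-337 + 1/21)*40 = -7076/21*40 = -283040/21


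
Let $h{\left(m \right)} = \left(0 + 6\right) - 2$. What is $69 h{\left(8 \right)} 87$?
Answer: $24012$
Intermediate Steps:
$h{\left(m \right)} = 4$ ($h{\left(m \right)} = 6 - 2 = 4$)
$69 h{\left(8 \right)} 87 = 69 \cdot 4 \cdot 87 = 276 \cdot 87 = 24012$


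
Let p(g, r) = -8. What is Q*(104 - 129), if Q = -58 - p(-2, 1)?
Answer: 1250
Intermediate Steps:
Q = -50 (Q = -58 - 1*(-8) = -58 + 8 = -50)
Q*(104 - 129) = -50*(104 - 129) = -50*(-25) = 1250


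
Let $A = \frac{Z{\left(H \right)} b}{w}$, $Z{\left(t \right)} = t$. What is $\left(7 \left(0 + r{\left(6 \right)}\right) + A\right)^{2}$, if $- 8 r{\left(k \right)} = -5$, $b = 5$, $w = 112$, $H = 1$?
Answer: $\frac{245025}{12544} \approx 19.533$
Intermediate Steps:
$r{\left(k \right)} = \frac{5}{8}$ ($r{\left(k \right)} = \left(- \frac{1}{8}\right) \left(-5\right) = \frac{5}{8}$)
$A = \frac{5}{112}$ ($A = \frac{1 \cdot 5}{112} = 5 \cdot \frac{1}{112} = \frac{5}{112} \approx 0.044643$)
$\left(7 \left(0 + r{\left(6 \right)}\right) + A\right)^{2} = \left(7 \left(0 + \frac{5}{8}\right) + \frac{5}{112}\right)^{2} = \left(7 \cdot \frac{5}{8} + \frac{5}{112}\right)^{2} = \left(\frac{35}{8} + \frac{5}{112}\right)^{2} = \left(\frac{495}{112}\right)^{2} = \frac{245025}{12544}$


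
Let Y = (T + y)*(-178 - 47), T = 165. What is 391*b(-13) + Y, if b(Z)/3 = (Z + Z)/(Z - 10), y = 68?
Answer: -51099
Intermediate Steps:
b(Z) = 6*Z/(-10 + Z) (b(Z) = 3*((Z + Z)/(Z - 10)) = 3*((2*Z)/(-10 + Z)) = 3*(2*Z/(-10 + Z)) = 6*Z/(-10 + Z))
Y = -52425 (Y = (165 + 68)*(-178 - 47) = 233*(-225) = -52425)
391*b(-13) + Y = 391*(6*(-13)/(-10 - 13)) - 52425 = 391*(6*(-13)/(-23)) - 52425 = 391*(6*(-13)*(-1/23)) - 52425 = 391*(78/23) - 52425 = 1326 - 52425 = -51099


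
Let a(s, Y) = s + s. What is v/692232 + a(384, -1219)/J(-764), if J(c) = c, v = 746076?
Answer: 799331/11018026 ≈ 0.072548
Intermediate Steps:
a(s, Y) = 2*s
v/692232 + a(384, -1219)/J(-764) = 746076/692232 + (2*384)/(-764) = 746076*(1/692232) + 768*(-1/764) = 62173/57686 - 192/191 = 799331/11018026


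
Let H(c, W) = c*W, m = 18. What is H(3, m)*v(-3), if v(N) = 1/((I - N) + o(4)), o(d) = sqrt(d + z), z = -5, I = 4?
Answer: 189/25 - 27*I/25 ≈ 7.56 - 1.08*I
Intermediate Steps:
H(c, W) = W*c
o(d) = sqrt(-5 + d) (o(d) = sqrt(d - 5) = sqrt(-5 + d))
v(N) = 1/(4 + I - N) (v(N) = 1/((4 - N) + sqrt(-5 + 4)) = 1/((4 - N) + sqrt(-1)) = 1/((4 - N) + I) = 1/(4 + I - N))
H(3, m)*v(-3) = (18*3)/(4 + I - 1*(-3)) = 54/(4 + I + 3) = 54/(7 + I) = 54*((7 - I)/50) = 27*(7 - I)/25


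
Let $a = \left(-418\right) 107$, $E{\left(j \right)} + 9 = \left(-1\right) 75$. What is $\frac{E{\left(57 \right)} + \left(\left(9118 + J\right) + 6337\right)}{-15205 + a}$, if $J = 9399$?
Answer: $- \frac{24770}{59931} \approx -0.41331$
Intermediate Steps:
$E{\left(j \right)} = -84$ ($E{\left(j \right)} = -9 - 75 = -84$)
$a = -44726$
$\frac{E{\left(57 \right)} + \left(\left(9118 + J\right) + 6337\right)}{-15205 + a} = \frac{-84 + \left(\left(9118 + 9399\right) + 6337\right)}{-15205 - 44726} = \frac{-84 + \left(18517 + 6337\right)}{-59931} = \left(-84 + 24854\right) \left(- \frac{1}{59931}\right) = 24770 \left(- \frac{1}{59931}\right) = - \frac{24770}{59931}$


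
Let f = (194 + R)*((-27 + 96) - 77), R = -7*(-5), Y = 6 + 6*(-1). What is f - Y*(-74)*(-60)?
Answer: -1832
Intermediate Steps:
Y = 0 (Y = 6 - 6 = 0)
R = 35
f = -1832 (f = (194 + 35)*((-27 + 96) - 77) = 229*(69 - 77) = 229*(-8) = -1832)
f - Y*(-74)*(-60) = -1832 - 0*(-74)*(-60) = -1832 - 0*(-60) = -1832 - 1*0 = -1832 + 0 = -1832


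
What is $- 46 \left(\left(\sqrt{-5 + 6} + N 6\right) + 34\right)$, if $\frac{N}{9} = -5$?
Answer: $10810$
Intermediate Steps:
$N = -45$ ($N = 9 \left(-5\right) = -45$)
$- 46 \left(\left(\sqrt{-5 + 6} + N 6\right) + 34\right) = - 46 \left(\left(\sqrt{-5 + 6} - 270\right) + 34\right) = - 46 \left(\left(\sqrt{1} - 270\right) + 34\right) = - 46 \left(\left(1 - 270\right) + 34\right) = - 46 \left(-269 + 34\right) = \left(-46\right) \left(-235\right) = 10810$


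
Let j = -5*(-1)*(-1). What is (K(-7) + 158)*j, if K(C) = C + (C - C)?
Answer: -755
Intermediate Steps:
j = -5 (j = 5*(-1) = -5)
K(C) = C (K(C) = C + 0 = C)
(K(-7) + 158)*j = (-7 + 158)*(-5) = 151*(-5) = -755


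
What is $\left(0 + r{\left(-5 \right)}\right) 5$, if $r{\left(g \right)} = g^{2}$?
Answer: $125$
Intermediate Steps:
$\left(0 + r{\left(-5 \right)}\right) 5 = \left(0 + \left(-5\right)^{2}\right) 5 = \left(0 + 25\right) 5 = 25 \cdot 5 = 125$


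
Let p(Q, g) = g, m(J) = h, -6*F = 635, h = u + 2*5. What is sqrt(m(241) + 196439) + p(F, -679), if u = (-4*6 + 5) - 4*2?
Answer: -679 + sqrt(196422) ≈ -235.80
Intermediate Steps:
u = -27 (u = (-24 + 5) - 8 = -19 - 8 = -27)
h = -17 (h = -27 + 2*5 = -27 + 10 = -17)
F = -635/6 (F = -1/6*635 = -635/6 ≈ -105.83)
m(J) = -17
sqrt(m(241) + 196439) + p(F, -679) = sqrt(-17 + 196439) - 679 = sqrt(196422) - 679 = -679 + sqrt(196422)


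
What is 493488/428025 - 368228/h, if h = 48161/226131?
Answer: -11880220572925044/6871370675 ≈ -1.7289e+6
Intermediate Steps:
h = 48161/226131 (h = 48161*(1/226131) = 48161/226131 ≈ 0.21298)
493488/428025 - 368228/h = 493488/428025 - 368228/48161/226131 = 493488*(1/428025) - 368228*226131/48161 = 164496/142675 - 83267765868/48161 = -11880220572925044/6871370675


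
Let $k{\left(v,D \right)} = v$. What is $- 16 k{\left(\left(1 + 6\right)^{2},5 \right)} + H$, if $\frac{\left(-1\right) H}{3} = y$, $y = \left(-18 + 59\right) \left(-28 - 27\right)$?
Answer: $5981$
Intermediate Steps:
$y = -2255$ ($y = 41 \left(-55\right) = -2255$)
$H = 6765$ ($H = \left(-3\right) \left(-2255\right) = 6765$)
$- 16 k{\left(\left(1 + 6\right)^{2},5 \right)} + H = - 16 \left(1 + 6\right)^{2} + 6765 = - 16 \cdot 7^{2} + 6765 = \left(-16\right) 49 + 6765 = -784 + 6765 = 5981$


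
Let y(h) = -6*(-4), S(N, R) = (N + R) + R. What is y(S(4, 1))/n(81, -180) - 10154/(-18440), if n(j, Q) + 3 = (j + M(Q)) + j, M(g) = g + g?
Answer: 266399/617740 ≈ 0.43125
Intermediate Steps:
S(N, R) = N + 2*R
y(h) = 24
M(g) = 2*g
n(j, Q) = -3 + 2*Q + 2*j (n(j, Q) = -3 + ((j + 2*Q) + j) = -3 + (2*Q + 2*j) = -3 + 2*Q + 2*j)
y(S(4, 1))/n(81, -180) - 10154/(-18440) = 24/(-3 + 2*(-180) + 2*81) - 10154/(-18440) = 24/(-3 - 360 + 162) - 10154*(-1/18440) = 24/(-201) + 5077/9220 = 24*(-1/201) + 5077/9220 = -8/67 + 5077/9220 = 266399/617740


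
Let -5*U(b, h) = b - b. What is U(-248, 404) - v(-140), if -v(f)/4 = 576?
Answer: 2304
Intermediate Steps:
v(f) = -2304 (v(f) = -4*576 = -2304)
U(b, h) = 0 (U(b, h) = -(b - b)/5 = -1/5*0 = 0)
U(-248, 404) - v(-140) = 0 - 1*(-2304) = 0 + 2304 = 2304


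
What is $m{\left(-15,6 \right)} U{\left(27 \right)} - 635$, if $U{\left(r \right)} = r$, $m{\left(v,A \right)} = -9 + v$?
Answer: $-1283$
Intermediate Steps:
$m{\left(-15,6 \right)} U{\left(27 \right)} - 635 = \left(-9 - 15\right) 27 - 635 = \left(-24\right) 27 - 635 = -648 - 635 = -1283$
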